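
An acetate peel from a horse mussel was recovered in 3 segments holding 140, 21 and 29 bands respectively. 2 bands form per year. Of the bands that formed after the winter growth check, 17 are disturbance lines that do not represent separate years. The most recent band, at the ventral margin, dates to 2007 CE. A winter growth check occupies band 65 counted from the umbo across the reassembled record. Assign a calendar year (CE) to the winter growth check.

Total bands = 140 + 21 + 29 = 190.
The winter growth check sits at band 65 from the umbo, so 190 − 65 = 125 bands formed after it.
125 − 17 false = 108 true bands after the winter growth check.
108 bands at 2 per year is 108 / 2 = 54 years.
The band at the ventral margin is 2007 CE, so the winter growth check dates to 2007 − 54 = 1953 CE.

1953 CE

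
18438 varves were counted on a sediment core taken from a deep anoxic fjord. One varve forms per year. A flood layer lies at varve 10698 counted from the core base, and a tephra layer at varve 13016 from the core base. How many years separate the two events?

Separation: 13016 − 10698 = 2318 varves.
At one varve per year, 2318 years elapsed between them.

2318 years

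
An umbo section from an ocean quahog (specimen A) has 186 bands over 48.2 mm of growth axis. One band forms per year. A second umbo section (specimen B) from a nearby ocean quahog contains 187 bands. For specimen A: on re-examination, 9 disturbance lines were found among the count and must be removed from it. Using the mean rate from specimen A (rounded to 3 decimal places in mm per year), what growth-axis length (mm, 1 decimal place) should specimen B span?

Specimen A: adjusted count: 186 − 9 = 177 bands.
A: Extension rate ≈ 48.2 / 177 = 0.272 mm per year.
Length of B = 0.272 × 187 = 50.9 mm.

50.9 mm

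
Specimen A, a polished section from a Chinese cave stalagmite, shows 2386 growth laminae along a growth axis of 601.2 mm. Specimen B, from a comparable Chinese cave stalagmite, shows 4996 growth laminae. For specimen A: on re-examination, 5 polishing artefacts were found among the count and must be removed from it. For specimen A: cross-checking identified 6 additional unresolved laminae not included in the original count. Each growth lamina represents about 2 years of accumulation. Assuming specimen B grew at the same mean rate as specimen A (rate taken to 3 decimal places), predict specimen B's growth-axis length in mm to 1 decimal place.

1259.0 mm

Specimen A: after corrections the count is 2386 − 5 + 6 = 2387 growth laminae.
Specimen A: 2387 growth laminae at 2 years each span 2387 × 2 = 4774 years.
A: Extension rate ≈ 601.2 / 4774 = 0.126 mm/year.
Specimen B: multiplying by 2 years per growth lamina: 4996 × 2 = 9992 years. B's length ≈ 0.126 × 9992 = 1259.0 mm.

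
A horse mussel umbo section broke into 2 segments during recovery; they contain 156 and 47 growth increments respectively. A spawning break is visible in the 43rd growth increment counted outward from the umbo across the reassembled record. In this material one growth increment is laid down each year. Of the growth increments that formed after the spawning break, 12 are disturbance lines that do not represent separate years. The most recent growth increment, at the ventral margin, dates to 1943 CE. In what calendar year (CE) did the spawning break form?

1795 CE

Total growth increments = 156 + 47 = 203.
The spawning break sits at growth increment 43 from the umbo, so 203 − 43 = 160 growth increments formed after it.
160 − 12 false = 148 true growth increments after the spawning break.
1943 − 148 = 1795 CE.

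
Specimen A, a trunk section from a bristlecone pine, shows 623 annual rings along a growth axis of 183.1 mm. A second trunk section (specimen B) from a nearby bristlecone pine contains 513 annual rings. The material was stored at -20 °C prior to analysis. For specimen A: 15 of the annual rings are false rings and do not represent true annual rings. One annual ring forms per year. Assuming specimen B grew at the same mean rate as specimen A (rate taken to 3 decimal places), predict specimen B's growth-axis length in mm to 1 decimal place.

Specimen A: after corrections the count is 623 − 15 = 608 annual rings.
A: Extension rate ≈ 183.1 / 608 = 0.301 mm per year.
B's length ≈ 0.301 × 513 = 154.4 mm.

154.4 mm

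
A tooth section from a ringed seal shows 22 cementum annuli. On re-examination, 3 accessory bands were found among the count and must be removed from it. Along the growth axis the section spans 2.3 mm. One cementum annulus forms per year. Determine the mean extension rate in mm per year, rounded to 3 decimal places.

True cementum annulus count = 22 − 3 = 19.
Mean rate = 2.3 mm / 19 years ≈ 0.121 mm per year.

0.121 mm per year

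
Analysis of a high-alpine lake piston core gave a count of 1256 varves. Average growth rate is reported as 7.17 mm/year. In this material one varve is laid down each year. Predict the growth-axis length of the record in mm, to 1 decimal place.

9005.5 mm

The record spans 1256 years at 7.17 mm per year.
Length ≈ 7.17 × 1256 = 9005.5 mm.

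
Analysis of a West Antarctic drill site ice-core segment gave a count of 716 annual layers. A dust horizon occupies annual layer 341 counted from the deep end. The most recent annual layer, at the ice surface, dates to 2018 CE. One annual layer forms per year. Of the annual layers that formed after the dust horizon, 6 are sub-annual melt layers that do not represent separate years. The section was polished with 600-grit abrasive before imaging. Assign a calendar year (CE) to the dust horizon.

716 − 341 = 375 annual layers lie beyond the dust horizon toward the ice surface.
375 − 6 false = 369 true annual layers after the dust horizon.
The annual layer at the ice surface is 2018 CE, so the dust horizon dates to 2018 − 369 = 1649 CE.

1649 CE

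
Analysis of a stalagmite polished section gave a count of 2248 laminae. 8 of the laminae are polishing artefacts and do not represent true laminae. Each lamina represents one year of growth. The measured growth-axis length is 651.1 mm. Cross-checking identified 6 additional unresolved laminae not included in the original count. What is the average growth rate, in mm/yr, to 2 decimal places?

True lamina count = 2248 − 8 + 6 = 2246.
Mean rate = 651.1 mm / 2246 years ≈ 0.29 mm/yr.

0.29 mm/yr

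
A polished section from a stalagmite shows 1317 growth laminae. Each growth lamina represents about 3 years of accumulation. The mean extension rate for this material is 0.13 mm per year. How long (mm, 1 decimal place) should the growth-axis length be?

513.6 mm

Multiplying by 3 years per growth lamina: 1317 × 3 = 3951 years.
3951 years at 0.13 mm/year gives 0.13 × 3951 = 513.6 mm.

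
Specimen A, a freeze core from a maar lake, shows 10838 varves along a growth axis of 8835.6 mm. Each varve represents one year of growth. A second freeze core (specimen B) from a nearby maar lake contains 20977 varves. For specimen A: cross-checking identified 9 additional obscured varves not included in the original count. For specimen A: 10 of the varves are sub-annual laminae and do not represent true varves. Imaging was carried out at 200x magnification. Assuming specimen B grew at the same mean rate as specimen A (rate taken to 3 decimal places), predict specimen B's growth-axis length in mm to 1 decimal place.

17096.3 mm

Specimen A: correcting the raw count gives 10838 − 10 + 9 = 10837 true varves.
A: Mean rate = 8835.6 mm / 10837 years ≈ 0.815 mm/yr.
B's length ≈ 0.815 × 20977 = 17096.3 mm.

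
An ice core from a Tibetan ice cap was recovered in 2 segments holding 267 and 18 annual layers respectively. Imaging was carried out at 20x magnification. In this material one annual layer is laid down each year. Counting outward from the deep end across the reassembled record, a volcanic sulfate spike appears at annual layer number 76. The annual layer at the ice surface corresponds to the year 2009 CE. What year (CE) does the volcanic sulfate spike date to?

Total annual layers = 267 + 18 = 285.
The volcanic sulfate spike sits at annual layer 76 from the deep end, so 285 − 76 = 209 annual layers formed after it.
Counting back 209 years from 2009 CE places the volcanic sulfate spike in 2009 − 209 = 1800 CE.

1800 CE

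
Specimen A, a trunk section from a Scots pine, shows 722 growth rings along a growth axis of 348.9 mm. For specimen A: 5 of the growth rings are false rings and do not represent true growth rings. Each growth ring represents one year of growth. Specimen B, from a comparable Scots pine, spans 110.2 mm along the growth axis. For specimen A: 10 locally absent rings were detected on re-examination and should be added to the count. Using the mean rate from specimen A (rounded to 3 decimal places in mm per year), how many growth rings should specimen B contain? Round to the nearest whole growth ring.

Specimen A: adjusted count: 722 − 5 + 10 = 727 growth rings.
A: Extension rate ≈ 348.9 / 727 = 0.480 mm/year.
Specimen B: 110.2 mm / 0.480 mm per year = 229.58 years ≈ 230 growth rings.

230 growth rings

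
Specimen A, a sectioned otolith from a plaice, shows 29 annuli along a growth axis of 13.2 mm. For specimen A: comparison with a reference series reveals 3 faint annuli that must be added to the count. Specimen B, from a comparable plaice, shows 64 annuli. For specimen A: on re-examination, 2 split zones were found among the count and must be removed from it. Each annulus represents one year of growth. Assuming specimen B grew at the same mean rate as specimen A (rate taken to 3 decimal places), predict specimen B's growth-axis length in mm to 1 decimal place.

28.2 mm

Specimen A: correcting the raw count gives 29 − 2 + 3 = 30 true annuli.
A: Mean rate = 13.2 mm / 30 years ≈ 0.440 mm/year.
B's length ≈ 0.440 × 64 = 28.2 mm.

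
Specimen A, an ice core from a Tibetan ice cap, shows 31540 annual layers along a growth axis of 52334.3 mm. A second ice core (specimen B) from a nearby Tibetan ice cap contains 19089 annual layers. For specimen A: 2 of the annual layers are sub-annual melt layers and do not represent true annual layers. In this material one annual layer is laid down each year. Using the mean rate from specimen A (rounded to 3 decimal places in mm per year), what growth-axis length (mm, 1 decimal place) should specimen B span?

Specimen A: correcting the raw count gives 31540 − 2 = 31538 true annual layers.
A: 52334.3 mm over 31538 years gives 52334.3 / 31538 ≈ 1.659 mm per year.
B's length ≈ 1.659 × 19089 = 31668.7 mm.

31668.7 mm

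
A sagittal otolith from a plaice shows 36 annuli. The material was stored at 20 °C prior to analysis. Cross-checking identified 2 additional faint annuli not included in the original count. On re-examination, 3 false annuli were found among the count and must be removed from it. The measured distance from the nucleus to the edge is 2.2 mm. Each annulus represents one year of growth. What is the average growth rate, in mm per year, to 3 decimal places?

0.063 mm per year

After corrections the count is 36 − 3 + 2 = 35 annuli.
Mean rate = 2.2 mm / 35 years ≈ 0.063 mm per year.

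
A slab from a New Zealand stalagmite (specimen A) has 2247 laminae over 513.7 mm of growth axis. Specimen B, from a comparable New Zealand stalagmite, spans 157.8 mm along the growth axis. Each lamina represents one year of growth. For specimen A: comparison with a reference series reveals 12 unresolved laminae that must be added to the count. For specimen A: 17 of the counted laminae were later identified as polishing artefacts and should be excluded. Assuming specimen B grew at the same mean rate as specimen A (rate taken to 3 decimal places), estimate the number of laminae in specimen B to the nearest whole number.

689 laminae

Specimen A: correcting the raw count gives 2247 − 17 + 12 = 2242 true laminae.
A: 513.7 mm over 2242 years gives 513.7 / 2242 ≈ 0.229 mm/year.
B spans 157.8 / 0.229 = 689.08 years ≈ 689 laminae.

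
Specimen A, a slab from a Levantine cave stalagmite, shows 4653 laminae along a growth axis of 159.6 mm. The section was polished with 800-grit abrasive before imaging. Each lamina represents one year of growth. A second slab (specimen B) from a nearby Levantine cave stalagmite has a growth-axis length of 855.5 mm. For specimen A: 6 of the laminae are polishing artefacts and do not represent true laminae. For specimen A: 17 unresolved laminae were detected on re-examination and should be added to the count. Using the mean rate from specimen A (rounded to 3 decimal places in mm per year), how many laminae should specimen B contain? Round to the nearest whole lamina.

25162 laminae

Specimen A: correcting the raw count gives 4653 − 6 + 17 = 4664 true laminae.
A: 159.6 mm over 4664 years gives 159.6 / 4664 ≈ 0.034 mm/yr.
Specimen B: 855.5 mm / 0.034 mm per year = 25161.76 years ≈ 25162 laminae.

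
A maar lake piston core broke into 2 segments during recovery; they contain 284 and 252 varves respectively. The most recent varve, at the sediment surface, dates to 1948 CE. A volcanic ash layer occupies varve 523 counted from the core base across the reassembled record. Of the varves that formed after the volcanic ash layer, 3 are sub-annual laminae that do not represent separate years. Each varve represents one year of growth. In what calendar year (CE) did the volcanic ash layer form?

1938 CE

Total varves = 284 + 252 = 536.
536 − 523 = 13 varves lie beyond the volcanic ash layer toward the sediment surface.
13 − 3 false = 10 true varves after the volcanic ash layer.
1948 − 10 = 1938 CE.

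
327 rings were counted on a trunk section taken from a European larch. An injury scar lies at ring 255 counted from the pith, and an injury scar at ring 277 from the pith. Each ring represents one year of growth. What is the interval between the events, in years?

22 years

Separation: 277 − 255 = 22 rings.
One ring per year makes the interval 22 years.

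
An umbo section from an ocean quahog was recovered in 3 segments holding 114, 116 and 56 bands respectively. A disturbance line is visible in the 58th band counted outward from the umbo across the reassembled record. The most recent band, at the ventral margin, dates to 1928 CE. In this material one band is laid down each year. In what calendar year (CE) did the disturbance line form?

1700 CE

Total bands = 114 + 116 + 56 = 286.
286 − 58 = 228 bands lie beyond the disturbance line toward the ventral margin.
1928 − 228 = 1700 CE.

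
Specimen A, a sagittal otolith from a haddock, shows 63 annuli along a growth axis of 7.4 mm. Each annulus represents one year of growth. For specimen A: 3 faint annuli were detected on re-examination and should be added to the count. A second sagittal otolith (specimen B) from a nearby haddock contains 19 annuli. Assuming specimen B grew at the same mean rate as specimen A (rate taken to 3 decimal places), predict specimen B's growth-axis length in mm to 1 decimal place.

2.1 mm

Specimen A: true annulus count = 63 + 3 = 66.
A: Extension rate ≈ 7.4 / 66 = 0.112 mm per year.
Length of B = 0.112 × 19 = 2.1 mm.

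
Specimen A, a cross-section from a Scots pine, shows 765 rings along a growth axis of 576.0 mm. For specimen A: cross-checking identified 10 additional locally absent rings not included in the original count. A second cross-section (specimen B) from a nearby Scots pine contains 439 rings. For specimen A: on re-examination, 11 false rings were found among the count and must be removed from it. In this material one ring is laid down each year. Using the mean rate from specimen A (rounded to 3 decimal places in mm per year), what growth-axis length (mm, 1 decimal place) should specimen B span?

331.0 mm

Specimen A: adjusted count: 765 − 11 + 10 = 764 rings.
A: Mean rate = 576.0 mm / 764 years ≈ 0.754 mm per year.
B's length ≈ 0.754 × 439 = 331.0 mm.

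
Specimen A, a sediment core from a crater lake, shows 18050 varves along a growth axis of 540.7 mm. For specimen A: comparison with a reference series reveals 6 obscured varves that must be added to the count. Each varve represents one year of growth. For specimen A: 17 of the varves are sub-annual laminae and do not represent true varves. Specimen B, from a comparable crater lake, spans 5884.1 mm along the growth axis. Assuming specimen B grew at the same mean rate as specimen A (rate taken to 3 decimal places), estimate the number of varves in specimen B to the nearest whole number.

Specimen A: correcting the raw count gives 18050 − 17 + 6 = 18039 true varves.
A: 540.7 mm over 18039 years gives 540.7 / 18039 ≈ 0.030 mm per year.
Specimen B: 5884.1 mm / 0.030 mm per year = 196136.67 years ≈ 196137 varves.

196137 varves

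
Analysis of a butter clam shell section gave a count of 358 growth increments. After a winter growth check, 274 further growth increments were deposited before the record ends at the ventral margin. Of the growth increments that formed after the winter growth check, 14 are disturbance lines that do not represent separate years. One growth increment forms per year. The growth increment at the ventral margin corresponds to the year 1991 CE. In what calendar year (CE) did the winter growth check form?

1731 CE

274 growth increments post-date the winter growth check.
Removing the 14 false growth increments leaves 274 − 14 = 260 true growth increments beyond the winter growth check.
Counting back 260 years from 1991 CE places the winter growth check in 1991 − 260 = 1731 CE.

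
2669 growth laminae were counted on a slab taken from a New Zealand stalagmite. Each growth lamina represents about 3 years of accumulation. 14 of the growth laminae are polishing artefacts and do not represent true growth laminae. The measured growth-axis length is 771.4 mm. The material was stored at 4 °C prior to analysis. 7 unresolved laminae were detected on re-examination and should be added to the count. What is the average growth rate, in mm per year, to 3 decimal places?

0.097 mm per year

Adjusted count: 2669 − 14 + 7 = 2662 growth laminae.
Multiplying by 3 years per growth lamina: 2662 × 3 = 7986 years.
771.4 mm over 7986 years gives 771.4 / 7986 ≈ 0.097 mm per year.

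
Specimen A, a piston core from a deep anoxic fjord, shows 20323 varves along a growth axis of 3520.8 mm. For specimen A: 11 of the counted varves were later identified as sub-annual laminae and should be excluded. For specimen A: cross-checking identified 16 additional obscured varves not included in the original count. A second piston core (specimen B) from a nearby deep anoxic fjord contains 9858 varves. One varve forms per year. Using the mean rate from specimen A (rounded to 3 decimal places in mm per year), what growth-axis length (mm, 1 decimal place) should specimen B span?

Specimen A: correcting the raw count gives 20323 − 11 + 16 = 20328 true varves.
A: 3520.8 mm over 20328 years gives 3520.8 / 20328 ≈ 0.173 mm per year.
For B, 0.173 mm/year × 9858 years = 1705.4 mm.

1705.4 mm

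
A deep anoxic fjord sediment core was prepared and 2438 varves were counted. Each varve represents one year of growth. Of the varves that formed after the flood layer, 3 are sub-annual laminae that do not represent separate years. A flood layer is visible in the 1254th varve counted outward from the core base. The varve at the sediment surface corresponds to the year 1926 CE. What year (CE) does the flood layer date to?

745 CE

Between varve 1254 and the sediment surface there are 2438 − 1254 = 1184 varves.
1184 − 3 false = 1181 true varves after the flood layer.
The varve at the sediment surface is 1926 CE, so the flood layer dates to 1926 − 1181 = 745 CE.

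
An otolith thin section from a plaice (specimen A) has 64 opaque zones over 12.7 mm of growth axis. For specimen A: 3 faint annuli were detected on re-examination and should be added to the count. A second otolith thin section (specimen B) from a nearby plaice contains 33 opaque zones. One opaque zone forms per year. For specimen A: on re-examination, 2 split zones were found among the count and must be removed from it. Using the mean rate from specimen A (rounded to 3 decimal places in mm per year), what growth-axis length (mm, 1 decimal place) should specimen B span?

6.4 mm

Specimen A: correcting the raw count gives 64 − 2 + 3 = 65 true opaque zones.
A: 12.7 mm over 65 years gives 12.7 / 65 ≈ 0.195 mm/year.
Length of B = 0.195 × 33 = 6.4 mm.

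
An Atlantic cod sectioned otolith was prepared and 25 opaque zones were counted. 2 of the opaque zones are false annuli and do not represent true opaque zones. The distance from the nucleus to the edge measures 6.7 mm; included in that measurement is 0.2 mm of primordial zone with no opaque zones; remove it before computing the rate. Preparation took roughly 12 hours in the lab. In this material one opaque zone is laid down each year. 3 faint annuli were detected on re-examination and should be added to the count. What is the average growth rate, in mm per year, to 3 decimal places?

Adjusted count: 25 − 2 + 3 = 26 opaque zones.
Removing the 0.2 mm offcut leaves 6.7 − 0.2 = 6.5 mm.
Extension rate ≈ 6.5 / 26 = 0.250 mm per year.

0.250 mm per year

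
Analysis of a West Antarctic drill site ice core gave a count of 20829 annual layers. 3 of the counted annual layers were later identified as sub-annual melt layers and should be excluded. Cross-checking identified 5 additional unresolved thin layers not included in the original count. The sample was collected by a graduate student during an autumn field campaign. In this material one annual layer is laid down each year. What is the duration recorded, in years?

20831 years

After corrections the count is 20829 − 3 + 5 = 20831 annual layers.
With a one-to-one annual layer periodicity this is 20831 years.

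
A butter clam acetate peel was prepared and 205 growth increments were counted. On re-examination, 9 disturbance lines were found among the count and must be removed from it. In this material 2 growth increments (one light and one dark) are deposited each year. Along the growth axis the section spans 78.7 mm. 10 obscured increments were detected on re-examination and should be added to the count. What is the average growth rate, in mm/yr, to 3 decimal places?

0.764 mm/yr

Correcting the raw count gives 205 − 9 + 10 = 206 true growth increments.
Dividing by 2 growth increments per year: 206 / 2 = 103 years.
Extension rate ≈ 78.7 / 103 = 0.764 mm/yr.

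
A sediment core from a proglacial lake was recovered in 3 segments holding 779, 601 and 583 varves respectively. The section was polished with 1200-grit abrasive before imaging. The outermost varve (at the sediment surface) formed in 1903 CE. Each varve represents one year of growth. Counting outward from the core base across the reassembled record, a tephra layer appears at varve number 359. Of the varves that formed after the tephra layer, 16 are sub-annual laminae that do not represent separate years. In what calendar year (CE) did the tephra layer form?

Total varves = 779 + 601 + 583 = 1963.
Between varve 359 and the sediment surface there are 1963 − 359 = 1604 varves.
Removing the 16 false varves leaves 1604 − 16 = 1588 true varves beyond the tephra layer.
1903 − 1588 = 315 CE.

315 CE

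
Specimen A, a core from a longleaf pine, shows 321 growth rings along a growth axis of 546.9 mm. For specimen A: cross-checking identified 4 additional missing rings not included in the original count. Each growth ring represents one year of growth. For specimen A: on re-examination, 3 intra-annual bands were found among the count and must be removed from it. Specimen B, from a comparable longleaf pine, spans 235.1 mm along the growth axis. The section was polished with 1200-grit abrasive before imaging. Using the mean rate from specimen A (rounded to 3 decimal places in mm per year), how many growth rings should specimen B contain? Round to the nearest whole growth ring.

138 growth rings

Specimen A: true growth ring count = 321 − 3 + 4 = 322.
A: Mean rate = 546.9 mm / 322 years ≈ 1.698 mm/yr.
For B, 235.1 / 1.698 = 138.46 years ≈ 138 growth rings.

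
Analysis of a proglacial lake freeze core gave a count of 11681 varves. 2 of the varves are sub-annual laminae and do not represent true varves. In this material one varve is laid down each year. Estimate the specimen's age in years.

11679 yr

Correcting the raw count gives 11681 − 2 = 11679 true varves.
One varve per year makes the duration 11679 years.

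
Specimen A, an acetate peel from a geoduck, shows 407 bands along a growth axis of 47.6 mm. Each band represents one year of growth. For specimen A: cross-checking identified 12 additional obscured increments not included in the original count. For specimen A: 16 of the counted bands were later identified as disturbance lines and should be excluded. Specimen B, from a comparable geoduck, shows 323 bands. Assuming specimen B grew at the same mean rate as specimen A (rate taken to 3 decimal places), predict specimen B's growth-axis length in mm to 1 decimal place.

Specimen A: adjusted count: 407 − 16 + 12 = 403 bands.
A: Extension rate ≈ 47.6 / 403 = 0.118 mm per year.
Length of B = 0.118 × 323 = 38.1 mm.

38.1 mm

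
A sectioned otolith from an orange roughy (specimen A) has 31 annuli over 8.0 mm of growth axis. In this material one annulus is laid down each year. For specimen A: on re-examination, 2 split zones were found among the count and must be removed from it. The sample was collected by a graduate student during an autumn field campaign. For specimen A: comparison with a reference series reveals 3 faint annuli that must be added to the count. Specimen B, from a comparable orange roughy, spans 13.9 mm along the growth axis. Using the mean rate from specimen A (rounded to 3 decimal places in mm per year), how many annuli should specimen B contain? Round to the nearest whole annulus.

Specimen A: correcting the raw count gives 31 − 2 + 3 = 32 true annuli.
A: 8.0 mm over 32 years gives 8.0 / 32 ≈ 0.250 mm per year.
B spans 13.9 / 0.250 = 55.60 years ≈ 56 annuli.

56 annuli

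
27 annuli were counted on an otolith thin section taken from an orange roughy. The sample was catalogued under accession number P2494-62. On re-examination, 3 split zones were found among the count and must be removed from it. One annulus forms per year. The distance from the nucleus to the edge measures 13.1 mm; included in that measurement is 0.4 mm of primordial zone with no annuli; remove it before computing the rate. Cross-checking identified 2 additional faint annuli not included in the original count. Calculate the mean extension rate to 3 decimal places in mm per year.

Correcting the raw count gives 27 − 3 + 2 = 26 true annuli.
Removing the 0.4 mm offcut leaves 13.1 − 0.4 = 12.7 mm.
Mean rate = 12.7 mm / 26 years ≈ 0.488 mm per year.

0.488 mm per year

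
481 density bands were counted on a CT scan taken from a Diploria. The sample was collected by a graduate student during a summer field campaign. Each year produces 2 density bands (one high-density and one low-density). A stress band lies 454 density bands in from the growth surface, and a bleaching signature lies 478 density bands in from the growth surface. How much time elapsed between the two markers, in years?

Separation: 478 − 454 = 24 density bands.
24 density bands at 2 per year is 24 / 2 = 12 years.

12 years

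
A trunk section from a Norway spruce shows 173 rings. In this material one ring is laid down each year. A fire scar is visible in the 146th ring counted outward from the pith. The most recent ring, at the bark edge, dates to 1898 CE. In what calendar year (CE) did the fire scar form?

1871 CE

Between ring 146 and the bark edge there are 173 − 146 = 27 rings.
The ring at the bark edge is 1898 CE, so the fire scar dates to 1898 − 27 = 1871 CE.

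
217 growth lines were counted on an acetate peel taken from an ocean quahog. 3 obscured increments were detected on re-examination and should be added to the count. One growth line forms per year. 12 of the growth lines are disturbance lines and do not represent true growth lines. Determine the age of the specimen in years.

True growth line count = 217 − 12 + 3 = 208.
With a one-to-one growth line periodicity this is 208 years.

208 years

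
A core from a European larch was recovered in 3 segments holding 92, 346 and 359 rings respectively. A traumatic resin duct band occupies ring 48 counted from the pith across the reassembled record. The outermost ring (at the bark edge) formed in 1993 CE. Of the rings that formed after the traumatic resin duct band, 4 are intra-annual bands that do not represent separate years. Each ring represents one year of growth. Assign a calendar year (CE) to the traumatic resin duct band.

1248 CE

Total rings = 92 + 346 + 359 = 797.
The traumatic resin duct band sits at ring 48 from the pith, so 797 − 48 = 749 rings formed after it.
Excluding 4 false rings: 749 − 4 = 745.
The ring at the bark edge is 1993 CE, so the traumatic resin duct band dates to 1993 − 745 = 1248 CE.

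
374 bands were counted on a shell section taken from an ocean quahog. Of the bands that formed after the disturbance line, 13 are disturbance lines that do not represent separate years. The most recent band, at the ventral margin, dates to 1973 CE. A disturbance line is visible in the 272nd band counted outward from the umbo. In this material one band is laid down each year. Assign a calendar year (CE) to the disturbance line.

1884 CE

Between band 272 and the ventral margin there are 374 − 272 = 102 bands.
Removing the 13 false bands leaves 102 − 13 = 89 true bands beyond the disturbance line.
1973 − 89 = 1884 CE.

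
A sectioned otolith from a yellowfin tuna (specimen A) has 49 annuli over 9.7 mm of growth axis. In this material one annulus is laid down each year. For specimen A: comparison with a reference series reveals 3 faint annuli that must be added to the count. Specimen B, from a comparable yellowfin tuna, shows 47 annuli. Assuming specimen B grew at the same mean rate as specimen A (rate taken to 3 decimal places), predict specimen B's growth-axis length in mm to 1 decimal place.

Specimen A: correcting the raw count gives 49 + 3 = 52 true annuli.
A: Mean rate = 9.7 mm / 52 years ≈ 0.187 mm per year.
B's length ≈ 0.187 × 47 = 8.8 mm.

8.8 mm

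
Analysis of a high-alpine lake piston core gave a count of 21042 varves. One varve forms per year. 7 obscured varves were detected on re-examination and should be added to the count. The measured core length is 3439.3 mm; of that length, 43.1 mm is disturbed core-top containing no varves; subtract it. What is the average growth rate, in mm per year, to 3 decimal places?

0.161 mm per year

True varve count = 21042 + 7 = 21049.
The growth record spans 3439.3 − 43.1 = 3396.2 mm.
Mean rate = 3396.2 mm / 21049 years ≈ 0.161 mm per year.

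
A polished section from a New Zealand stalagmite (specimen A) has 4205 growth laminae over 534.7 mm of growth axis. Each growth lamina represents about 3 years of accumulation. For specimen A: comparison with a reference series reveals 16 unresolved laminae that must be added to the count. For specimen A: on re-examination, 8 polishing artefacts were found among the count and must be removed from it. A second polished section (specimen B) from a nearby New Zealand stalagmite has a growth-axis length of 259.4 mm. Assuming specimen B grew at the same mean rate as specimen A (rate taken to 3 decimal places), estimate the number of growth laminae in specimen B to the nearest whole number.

2059 growth laminae

Specimen A: adjusted count: 4205 − 8 + 16 = 4213 growth laminae.
Specimen A: 4213 growth laminae at 3 years each span 4213 × 3 = 12639 years.
A: Extension rate ≈ 534.7 / 12639 = 0.042 mm/yr.
B spans 259.4 / 0.042 = 6176.19 years; at 3 years per growth lamina that is 6176.19 / 3 ≈ 2059 growth laminae.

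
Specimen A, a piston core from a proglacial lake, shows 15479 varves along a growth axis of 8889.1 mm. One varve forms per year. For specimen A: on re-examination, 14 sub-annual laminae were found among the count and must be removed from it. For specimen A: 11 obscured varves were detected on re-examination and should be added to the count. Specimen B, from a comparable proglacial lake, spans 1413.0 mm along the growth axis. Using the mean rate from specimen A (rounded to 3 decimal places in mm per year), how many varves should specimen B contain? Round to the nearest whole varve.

Specimen A: correcting the raw count gives 15479 − 14 + 11 = 15476 true varves.
A: Extension rate ≈ 8889.1 / 15476 = 0.574 mm/yr.
B spans 1413.0 / 0.574 = 2461.67 years ≈ 2462 varves.

2462 varves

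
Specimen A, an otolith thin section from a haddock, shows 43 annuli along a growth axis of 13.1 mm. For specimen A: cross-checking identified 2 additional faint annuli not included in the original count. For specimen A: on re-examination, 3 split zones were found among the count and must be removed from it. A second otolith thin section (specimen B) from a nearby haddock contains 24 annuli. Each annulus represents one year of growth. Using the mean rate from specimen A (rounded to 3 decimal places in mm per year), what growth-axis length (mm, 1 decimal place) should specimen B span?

7.5 mm

Specimen A: after corrections the count is 43 − 3 + 2 = 42 annuli.
A: Mean rate = 13.1 mm / 42 years ≈ 0.312 mm per year.
B's length ≈ 0.312 × 24 = 7.5 mm.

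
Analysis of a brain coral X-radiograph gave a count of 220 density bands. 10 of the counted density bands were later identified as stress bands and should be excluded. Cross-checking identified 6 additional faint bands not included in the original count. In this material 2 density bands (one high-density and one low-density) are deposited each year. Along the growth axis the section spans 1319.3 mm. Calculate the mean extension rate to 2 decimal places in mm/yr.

Adjusted count: 220 − 10 + 6 = 216 density bands.
Dividing by 2 density bands per year: 216 / 2 = 108 years.
1319.3 mm over 108 years gives 1319.3 / 108 ≈ 12.22 mm/yr.

12.22 mm/yr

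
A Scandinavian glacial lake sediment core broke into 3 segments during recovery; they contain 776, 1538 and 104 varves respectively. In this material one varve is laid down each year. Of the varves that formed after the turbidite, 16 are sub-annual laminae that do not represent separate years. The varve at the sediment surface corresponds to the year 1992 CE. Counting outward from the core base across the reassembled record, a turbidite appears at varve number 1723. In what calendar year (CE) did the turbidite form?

Total varves = 776 + 1538 + 104 = 2418.
2418 − 1723 = 695 varves lie beyond the turbidite toward the sediment surface.
Excluding 16 false varves: 695 − 16 = 679.
Counting back 679 years from 1992 CE places the turbidite in 1992 − 679 = 1313 CE.

1313 CE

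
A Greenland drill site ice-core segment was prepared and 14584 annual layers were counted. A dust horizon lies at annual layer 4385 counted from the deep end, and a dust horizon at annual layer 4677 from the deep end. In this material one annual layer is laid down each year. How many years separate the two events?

292 yr

The two markers are separated by 4677 − 4385 = 292 annual layers.
One annual layer per year makes the interval 292 years.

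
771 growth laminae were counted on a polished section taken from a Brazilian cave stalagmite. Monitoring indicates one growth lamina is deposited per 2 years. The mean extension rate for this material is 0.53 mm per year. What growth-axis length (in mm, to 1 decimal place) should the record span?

817.3 mm

Multiplying by 2 years per growth lamina: 771 × 2 = 1542 years.
Predicted length = 0.53 mm/year × 1542 years = 817.3 mm.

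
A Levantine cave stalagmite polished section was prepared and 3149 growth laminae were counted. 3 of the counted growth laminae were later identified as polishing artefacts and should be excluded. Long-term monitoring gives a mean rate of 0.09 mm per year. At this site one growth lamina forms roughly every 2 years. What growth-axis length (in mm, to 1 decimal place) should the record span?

After corrections the count is 3149 − 3 = 3146 growth laminae.
At 2 years per growth lamina, 3146 × 2 = 6292 years.
Predicted length = 0.09 mm/year × 6292 years = 566.3 mm.

566.3 mm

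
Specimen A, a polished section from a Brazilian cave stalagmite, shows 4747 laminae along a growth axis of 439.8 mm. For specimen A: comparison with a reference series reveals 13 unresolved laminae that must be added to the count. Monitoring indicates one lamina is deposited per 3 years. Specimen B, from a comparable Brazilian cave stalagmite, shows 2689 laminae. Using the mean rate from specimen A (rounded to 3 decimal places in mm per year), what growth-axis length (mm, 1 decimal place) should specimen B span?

Specimen A: correcting the raw count gives 4747 + 13 = 4760 true laminae.
Specimen A: at 3 years per lamina, 4760 × 3 = 14280 years.
A: Extension rate ≈ 439.8 / 14280 = 0.031 mm/yr.
Specimen B: at 3 years per lamina, 2689 × 3 = 8067 years. B's length ≈ 0.031 × 8067 = 250.1 mm.

250.1 mm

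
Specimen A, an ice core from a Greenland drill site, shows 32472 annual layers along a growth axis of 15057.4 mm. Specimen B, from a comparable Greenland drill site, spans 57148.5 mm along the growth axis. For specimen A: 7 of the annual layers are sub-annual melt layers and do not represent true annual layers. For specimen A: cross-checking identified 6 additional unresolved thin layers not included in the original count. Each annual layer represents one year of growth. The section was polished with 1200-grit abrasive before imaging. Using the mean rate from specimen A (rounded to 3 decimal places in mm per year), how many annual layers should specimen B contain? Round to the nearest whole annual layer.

123165 annual layers

Specimen A: after corrections the count is 32472 − 7 + 6 = 32471 annual layers.
A: 15057.4 mm over 32471 years gives 15057.4 / 32471 ≈ 0.464 mm/year.
Specimen B: 57148.5 mm / 0.464 mm per year = 123164.87 years ≈ 123165 annual layers.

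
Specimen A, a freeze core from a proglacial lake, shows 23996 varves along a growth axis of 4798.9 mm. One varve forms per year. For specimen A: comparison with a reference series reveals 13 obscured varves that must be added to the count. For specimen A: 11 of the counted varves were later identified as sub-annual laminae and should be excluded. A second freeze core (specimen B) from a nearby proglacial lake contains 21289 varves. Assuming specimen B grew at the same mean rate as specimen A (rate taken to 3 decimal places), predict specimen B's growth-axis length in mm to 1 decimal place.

Specimen A: true varve count = 23996 − 11 + 13 = 23998.
A: Extension rate ≈ 4798.9 / 23998 = 0.200 mm per year.
For B, 0.200 mm/year × 21289 years = 4257.8 mm.

4257.8 mm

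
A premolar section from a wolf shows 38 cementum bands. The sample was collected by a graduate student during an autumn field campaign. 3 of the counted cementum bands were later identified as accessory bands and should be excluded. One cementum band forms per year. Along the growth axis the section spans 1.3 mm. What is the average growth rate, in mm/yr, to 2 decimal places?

0.04 mm/yr

Correcting the raw count gives 38 − 3 = 35 true cementum bands.
Extension rate ≈ 1.3 / 35 = 0.04 mm/yr.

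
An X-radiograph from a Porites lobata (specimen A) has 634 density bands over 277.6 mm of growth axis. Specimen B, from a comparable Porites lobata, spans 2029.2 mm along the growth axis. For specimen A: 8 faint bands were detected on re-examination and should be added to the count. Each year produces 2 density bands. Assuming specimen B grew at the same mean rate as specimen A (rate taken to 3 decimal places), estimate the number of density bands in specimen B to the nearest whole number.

Specimen A: after corrections the count is 634 + 8 = 642 density bands.
Specimen A: dividing by 2 density bands per year: 642 / 2 = 321 years.
A: Extension rate ≈ 277.6 / 321 = 0.865 mm per year.
For B, 2029.2 / 0.865 = 2345.90 years; at 2 density bands per year that is 2345.90 × 2 ≈ 4692 density bands.

4692 density bands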